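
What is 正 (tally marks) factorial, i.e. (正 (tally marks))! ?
Convert 正 (tally marks) → 5 (decimal)
Compute 5! = 120
120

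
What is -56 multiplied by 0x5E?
Convert 0x5E (hexadecimal) → 5×16 + 14 = 94 (decimal)
Compute -56 × 94 = -5264
-5264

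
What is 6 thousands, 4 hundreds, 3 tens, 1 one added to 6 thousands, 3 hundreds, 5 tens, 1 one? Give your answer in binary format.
Convert 6 thousands, 4 hundreds, 3 tens, 1 one (place-value notation) → 6×1000 + 4×100 + 3×10 + 1 = 6431 (decimal)
Convert 6 thousands, 3 hundreds, 5 tens, 1 one (place-value notation) → 6×1000 + 3×100 + 5×10 + 1 = 6351 (decimal)
Compute 6431 + 6351 = 12782
Convert 12782 (decimal) → 12782 = 8192 + 4096 + 256 + 128 + 64 + 32 + 8 + 4 + 2 → 0b11000111101110 (binary)
0b11000111101110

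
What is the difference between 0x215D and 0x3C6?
Convert 0x215D (hexadecimal) → 2×4096 + 1×256 + 5×16 + 13 = 8541 (decimal)
Convert 0x3C6 (hexadecimal) → 3×256 + 12×16 + 6 = 966 (decimal)
Difference: |8541 - 966| = 7575
7575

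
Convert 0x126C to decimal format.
Convert 0x126C (hexadecimal) → 1×4096 + 2×256 + 6×16 + 12 = 4716 (decimal)
4716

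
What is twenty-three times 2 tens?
Convert twenty-three (English words) → 23 (decimal)
Convert 2 tens (place-value notation) → 2×10 = 20 (decimal)
Compute 23 × 20 = 460
460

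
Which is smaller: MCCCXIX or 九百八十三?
Convert MCCCXIX (Roman numeral) → 1000 + 100 + 100 + 100 + 10 + 9 = 1319 (decimal)
Convert 九百八十三 (Chinese numeral) → 9×100 + 8×10 + 3 = 983 (decimal)
Compare 1319 vs 983: smaller = 983
983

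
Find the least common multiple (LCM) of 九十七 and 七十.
Convert 九十七 (Chinese numeral) → 9×10 + 7 = 97 (decimal)
Convert 七十 (Chinese numeral) → 7×10 = 70 (decimal)
Compute lcm(97, 70) = 6790
6790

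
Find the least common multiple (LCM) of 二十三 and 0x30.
Convert 二十三 (Chinese numeral) → 2×10 + 3 = 23 (decimal)
Convert 0x30 (hexadecimal) → 3×16 = 48 (decimal)
Compute lcm(23, 48) = 1104
1104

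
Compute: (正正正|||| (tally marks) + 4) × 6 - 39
Convert 正正正|||| (tally marks) → 5 + 5 + 5 + 4 = 19 (decimal)
Expression in decimal: (19 + 4) × 6 - 39
Parentheses first: 19 + 4 = 23
Multiply: 23 × 6 = 138
Subtract: 138 - 39 = 99
99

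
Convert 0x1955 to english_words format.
Convert 0x1955 (hexadecimal) → 1×4096 + 9×256 + 5×16 + 5 = 6485 (decimal)
Convert 6485 (decimal) → 6485 = 6×1000 + 4×100 + 85 → six thousand four hundred eighty-five (English words)
six thousand four hundred eighty-five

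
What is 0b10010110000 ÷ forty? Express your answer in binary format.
Convert 0b10010110000 (binary) → 1024 + 128 + 32 + 16 = 1200 (decimal)
Convert forty (English words) → 40 (decimal)
Compute 1200 ÷ 40 = 30
Convert 30 (decimal) → 30 = 16 + 8 + 4 + 2 → 0b11110 (binary)
0b11110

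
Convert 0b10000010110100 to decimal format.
Convert 0b10000010110100 (binary) → 8192 + 128 + 32 + 16 + 4 = 8372 (decimal)
8372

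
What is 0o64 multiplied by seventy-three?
Convert 0o64 (octal) → 6×8 + 4 = 52 (decimal)
Convert seventy-three (English words) → 73 (decimal)
Compute 52 × 73 = 3796
3796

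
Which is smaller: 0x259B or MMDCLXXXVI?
Convert 0x259B (hexadecimal) → 2×4096 + 5×256 + 9×16 + 11 = 9627 (decimal)
Convert MMDCLXXXVI (Roman numeral) → 1000 + 1000 + 500 + 100 + 50 + 10 + 10 + 10 + 5 + 1 = 2686 (decimal)
Compare 9627 vs 2686: smaller = 2686
2686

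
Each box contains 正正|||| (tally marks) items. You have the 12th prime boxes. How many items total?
Convert 正正|||| (tally marks) → 5 + 5 + 4 = 14 (decimal)
Convert the 12th prime (prime index) → 37 (decimal)
Compute 14 × 37 = 518
518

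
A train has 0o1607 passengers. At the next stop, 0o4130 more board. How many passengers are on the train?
Convert 0o1607 (octal) → 1×512 + 6×64 + 7 = 903 (decimal)
Convert 0o4130 (octal) → 4×512 + 1×64 + 3×8 = 2136 (decimal)
Compute 903 + 2136 = 3039
3039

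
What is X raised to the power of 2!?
Convert X (Roman numeral) → 10 (decimal)
Convert 2! (factorial) → 2 (decimal)
Compute 10 ^ 2 = 100
100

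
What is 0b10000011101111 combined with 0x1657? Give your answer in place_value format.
Convert 0b10000011101111 (binary) → 8192 + 128 + 64 + 32 + 8 + 4 + 2 + 1 = 8431 (decimal)
Convert 0x1657 (hexadecimal) → 1×4096 + 6×256 + 5×16 + 7 = 5719 (decimal)
Compute 8431 + 5719 = 14150
Convert 14150 (decimal) → 14150 = 14×1000 + 1×100 + 5×10 → 14 thousands, 1 hundred, 5 tens (place-value notation)
14 thousands, 1 hundred, 5 tens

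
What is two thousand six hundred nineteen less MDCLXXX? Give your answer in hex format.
Convert two thousand six hundred nineteen (English words) → 2×1000 + 6×100 + 19 = 2619 (decimal)
Convert MDCLXXX (Roman numeral) → 1000 + 500 + 100 + 50 + 10 + 10 + 10 = 1680 (decimal)
Compute 2619 - 1680 = 939
Convert 939 (decimal) → 939 = 3×256 + 10×16 + 11 → 0x3AB (hexadecimal)
0x3AB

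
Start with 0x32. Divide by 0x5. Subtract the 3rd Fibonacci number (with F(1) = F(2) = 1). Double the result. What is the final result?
Convert 0x32 (hexadecimal) → 3×16 + 2 = 50 (decimal)
Start: 50
Convert 0x5 (hexadecimal) → 5 (decimal)
50 ÷ 5 = 10
Convert the 3rd Fibonacci number (with F(1) = F(2) = 1) (Fibonacci index) → 1, 1, 2 → 2 (decimal)
10 - 2 = 8
8 × 2 = 16
16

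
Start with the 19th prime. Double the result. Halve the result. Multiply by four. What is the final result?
Convert the 19th prime (prime index) → 67 (decimal)
Start: 67
67 × 2 = 134
134 ÷ 2 = 67
Convert four (English words) → 4 (decimal)
67 × 4 = 268
268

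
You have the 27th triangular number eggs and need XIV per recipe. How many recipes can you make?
Convert the 27th triangular number (triangular index) → 27×28/2 = 378 (decimal)
Convert XIV (Roman numeral) → 10 + 4 = 14 (decimal)
Compute 378 ÷ 14 = 27
27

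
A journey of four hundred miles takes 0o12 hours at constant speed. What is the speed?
Convert four hundred (English words) → 4×100 = 400 (decimal)
Convert 0o12 (octal) → 1×8 + 2 = 10 (decimal)
Compute 400 ÷ 10 = 40
40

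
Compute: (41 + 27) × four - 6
Convert four (English words) → 4 (decimal)
Expression in decimal: (41 + 27) × 4 - 6
Parentheses first: 41 + 27 = 68
Multiply: 68 × 4 = 272
Subtract: 272 - 6 = 266
266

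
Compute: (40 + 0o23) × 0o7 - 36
Convert 0o23 (octal) → 2×8 + 3 = 19 (decimal)
Convert 0o7 (octal) → 7 (decimal)
Expression in decimal: (40 + 19) × 7 - 36
Parentheses first: 40 + 19 = 59
Multiply: 59 × 7 = 413
Subtract: 413 - 36 = 377
377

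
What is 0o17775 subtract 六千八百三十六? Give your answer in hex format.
Convert 0o17775 (octal) → 1×4096 + 7×512 + 7×64 + 7×8 + 5 = 8189 (decimal)
Convert 六千八百三十六 (Chinese numeral) → 6×1000 + 8×100 + 3×10 + 6 = 6836 (decimal)
Compute 8189 - 6836 = 1353
Convert 1353 (decimal) → 1353 = 5×256 + 4×16 + 9 → 0x549 (hexadecimal)
0x549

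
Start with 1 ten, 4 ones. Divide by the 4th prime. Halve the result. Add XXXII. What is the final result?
Convert 1 ten, 4 ones (place-value notation) → 1×10 + 4 = 14 (decimal)
Start: 14
Convert the 4th prime (prime index) → 7 (decimal)
14 ÷ 7 = 2
2 ÷ 2 = 1
Convert XXXII (Roman numeral) → 10 + 10 + 10 + 1 + 1 = 32 (decimal)
1 + 32 = 33
33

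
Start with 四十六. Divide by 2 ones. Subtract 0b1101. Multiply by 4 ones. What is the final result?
Convert 四十六 (Chinese numeral) → 4×10 + 6 = 46 (decimal)
Start: 46
Convert 2 ones (place-value notation) → 2 (decimal)
46 ÷ 2 = 23
Convert 0b1101 (binary) → 8 + 4 + 1 = 13 (decimal)
23 - 13 = 10
Convert 4 ones (place-value notation) → 4 (decimal)
10 × 4 = 40
40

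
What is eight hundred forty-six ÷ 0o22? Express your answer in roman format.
Convert eight hundred forty-six (English words) → 8×100 + 46 = 846 (decimal)
Convert 0o22 (octal) → 2×8 + 2 = 18 (decimal)
Compute 846 ÷ 18 = 47
Convert 47 (decimal) → 47 = 40 + 5 + 1 + 1 → XLVII (Roman numeral)
XLVII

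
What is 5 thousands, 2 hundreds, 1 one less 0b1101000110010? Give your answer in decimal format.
Convert 5 thousands, 2 hundreds, 1 one (place-value notation) → 5×1000 + 2×100 + 1 = 5201 (decimal)
Convert 0b1101000110010 (binary) → 4096 + 2048 + 512 + 32 + 16 + 2 = 6706 (decimal)
Compute 5201 - 6706 = -1505
-1505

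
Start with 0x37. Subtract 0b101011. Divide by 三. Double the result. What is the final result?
Convert 0x37 (hexadecimal) → 3×16 + 7 = 55 (decimal)
Start: 55
Convert 0b101011 (binary) → 32 + 8 + 2 + 1 = 43 (decimal)
55 - 43 = 12
Convert 三 (Chinese numeral) → 3 (decimal)
12 ÷ 3 = 4
4 × 2 = 8
8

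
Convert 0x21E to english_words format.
Convert 0x21E (hexadecimal) → 2×256 + 1×16 + 14 = 542 (decimal)
Convert 542 (decimal) → 542 = 5×100 + 42 → five hundred forty-two (English words)
five hundred forty-two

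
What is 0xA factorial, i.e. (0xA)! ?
Convert 0xA (hexadecimal) → 10 (decimal)
Compute 10! = 3628800
3628800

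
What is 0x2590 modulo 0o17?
Convert 0x2590 (hexadecimal) → 2×4096 + 5×256 + 9×16 = 9616 (decimal)
Convert 0o17 (octal) → 1×8 + 7 = 15 (decimal)
Compute 9616 mod 15 = 1
1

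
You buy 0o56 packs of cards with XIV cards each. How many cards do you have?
Convert XIV (Roman numeral) → 10 + 4 = 14 (decimal)
Convert 0o56 (octal) → 5×8 + 6 = 46 (decimal)
Compute 14 × 46 = 644
644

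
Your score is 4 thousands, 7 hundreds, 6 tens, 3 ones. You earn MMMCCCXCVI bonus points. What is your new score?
Convert 4 thousands, 7 hundreds, 6 tens, 3 ones (place-value notation) → 4×1000 + 7×100 + 6×10 + 3 = 4763 (decimal)
Convert MMMCCCXCVI (Roman numeral) → 1000 + 1000 + 1000 + 100 + 100 + 100 + 90 + 5 + 1 = 3396 (decimal)
Compute 4763 + 3396 = 8159
8159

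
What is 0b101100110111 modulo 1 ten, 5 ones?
Convert 0b101100110111 (binary) → 2048 + 512 + 256 + 32 + 16 + 4 + 2 + 1 = 2871 (decimal)
Convert 1 ten, 5 ones (place-value notation) → 1×10 + 5 = 15 (decimal)
Compute 2871 mod 15 = 6
6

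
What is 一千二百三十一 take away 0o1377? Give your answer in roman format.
Convert 一千二百三十一 (Chinese numeral) → 1×1000 + 2×100 + 3×10 + 1 = 1231 (decimal)
Convert 0o1377 (octal) → 1×512 + 3×64 + 7×8 + 7 = 767 (decimal)
Compute 1231 - 767 = 464
Convert 464 (decimal) → 464 = 400 + 50 + 10 + 4 → CDLXIV (Roman numeral)
CDLXIV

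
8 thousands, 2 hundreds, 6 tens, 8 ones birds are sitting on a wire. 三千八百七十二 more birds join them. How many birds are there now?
Convert 8 thousands, 2 hundreds, 6 tens, 8 ones (place-value notation) → 8×1000 + 2×100 + 6×10 + 8 = 8268 (decimal)
Convert 三千八百七十二 (Chinese numeral) → 3×1000 + 8×100 + 7×10 + 2 = 3872 (decimal)
Compute 8268 + 3872 = 12140
12140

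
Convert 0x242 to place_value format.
Convert 0x242 (hexadecimal) → 2×256 + 4×16 + 2 = 578 (decimal)
Convert 578 (decimal) → 578 = 5×100 + 7×10 + 8 → 5 hundreds, 7 tens, 8 ones (place-value notation)
5 hundreds, 7 tens, 8 ones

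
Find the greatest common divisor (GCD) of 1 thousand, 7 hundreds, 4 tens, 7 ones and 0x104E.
Convert 1 thousand, 7 hundreds, 4 tens, 7 ones (place-value notation) → 1×1000 + 7×100 + 4×10 + 7 = 1747 (decimal)
Convert 0x104E (hexadecimal) → 1×4096 + 4×16 + 14 = 4174 (decimal)
Compute gcd(1747, 4174) = 1
1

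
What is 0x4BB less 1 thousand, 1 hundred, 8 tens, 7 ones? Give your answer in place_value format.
Convert 0x4BB (hexadecimal) → 4×256 + 11×16 + 11 = 1211 (decimal)
Convert 1 thousand, 1 hundred, 8 tens, 7 ones (place-value notation) → 1×1000 + 1×100 + 8×10 + 7 = 1187 (decimal)
Compute 1211 - 1187 = 24
Convert 24 (decimal) → 24 = 2×10 + 4 → 2 tens, 4 ones (place-value notation)
2 tens, 4 ones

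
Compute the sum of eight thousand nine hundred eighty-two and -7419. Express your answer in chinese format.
Convert eight thousand nine hundred eighty-two (English words) → 8×1000 + 9×100 + 82 = 8982 (decimal)
Compute 8982 + -7419 = 1563
Convert 1563 (decimal) → 1563 = 1×1000 + 5×100 + 6×10 + 3 → 一千五百六十三 (Chinese numeral)
一千五百六十三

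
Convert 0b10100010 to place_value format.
Convert 0b10100010 (binary) → 128 + 32 + 2 = 162 (decimal)
Convert 162 (decimal) → 162 = 1×100 + 6×10 + 2 → 1 hundred, 6 tens, 2 ones (place-value notation)
1 hundred, 6 tens, 2 ones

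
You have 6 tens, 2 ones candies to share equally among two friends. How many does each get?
Convert 6 tens, 2 ones (place-value notation) → 6×10 + 2 = 62 (decimal)
Convert two (English words) → 2 (decimal)
Compute 62 ÷ 2 = 31
31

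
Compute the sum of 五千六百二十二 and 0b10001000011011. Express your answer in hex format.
Convert 五千六百二十二 (Chinese numeral) → 5×1000 + 6×100 + 2×10 + 2 = 5622 (decimal)
Convert 0b10001000011011 (binary) → 8192 + 512 + 16 + 8 + 2 + 1 = 8731 (decimal)
Compute 5622 + 8731 = 14353
Convert 14353 (decimal) → 14353 = 3×4096 + 8×256 + 1×16 + 1 → 0x3811 (hexadecimal)
0x3811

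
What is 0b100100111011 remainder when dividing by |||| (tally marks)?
Convert 0b100100111011 (binary) → 2048 + 256 + 32 + 16 + 8 + 2 + 1 = 2363 (decimal)
Convert |||| (tally marks) → 4 (decimal)
Compute 2363 mod 4 = 3
3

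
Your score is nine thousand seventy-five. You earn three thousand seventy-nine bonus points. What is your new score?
Convert nine thousand seventy-five (English words) → 9×1000 + 75 = 9075 (decimal)
Convert three thousand seventy-nine (English words) → 3×1000 + 79 = 3079 (decimal)
Compute 9075 + 3079 = 12154
12154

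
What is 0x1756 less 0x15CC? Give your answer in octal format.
Convert 0x1756 (hexadecimal) → 1×4096 + 7×256 + 5×16 + 6 = 5974 (decimal)
Convert 0x15CC (hexadecimal) → 1×4096 + 5×256 + 12×16 + 12 = 5580 (decimal)
Compute 5974 - 5580 = 394
Convert 394 (decimal) → 394 = 6×64 + 1×8 + 2 → 0o612 (octal)
0o612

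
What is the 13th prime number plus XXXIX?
The 13th prime number = 41
Convert XXXIX (Roman numeral) → 10 + 10 + 10 + 9 = 39 (decimal)
Compute 41 + 39 = 80
80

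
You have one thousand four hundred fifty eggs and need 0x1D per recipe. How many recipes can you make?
Convert one thousand four hundred fifty (English words) → 1×1000 + 4×100 + 50 = 1450 (decimal)
Convert 0x1D (hexadecimal) → 1×16 + 13 = 29 (decimal)
Compute 1450 ÷ 29 = 50
50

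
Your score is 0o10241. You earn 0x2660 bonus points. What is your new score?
Convert 0o10241 (octal) → 1×4096 + 2×64 + 4×8 + 1 = 4257 (decimal)
Convert 0x2660 (hexadecimal) → 2×4096 + 6×256 + 6×16 = 9824 (decimal)
Compute 4257 + 9824 = 14081
14081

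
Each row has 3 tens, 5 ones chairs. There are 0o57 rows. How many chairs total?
Convert 3 tens, 5 ones (place-value notation) → 3×10 + 5 = 35 (decimal)
Convert 0o57 (octal) → 5×8 + 7 = 47 (decimal)
Compute 35 × 47 = 1645
1645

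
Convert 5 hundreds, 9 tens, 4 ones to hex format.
Convert 5 hundreds, 9 tens, 4 ones (place-value notation) → 5×100 + 9×10 + 4 = 594 (decimal)
Convert 594 (decimal) → 594 = 2×256 + 5×16 + 2 → 0x252 (hexadecimal)
0x252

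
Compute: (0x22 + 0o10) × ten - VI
Convert 0x22 (hexadecimal) → 2×16 + 2 = 34 (decimal)
Convert 0o10 (octal) → 1×8 = 8 (decimal)
Convert ten (English words) → 10 (decimal)
Convert VI (Roman numeral) → 5 + 1 = 6 (decimal)
Expression in decimal: (34 + 8) × 10 - 6
Parentheses first: 34 + 8 = 42
Multiply: 42 × 10 = 420
Subtract: 420 - 6 = 414
414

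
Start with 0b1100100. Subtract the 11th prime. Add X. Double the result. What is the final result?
Convert 0b1100100 (binary) → 64 + 32 + 4 = 100 (decimal)
Start: 100
Convert the 11th prime (prime index) → 31 (decimal)
100 - 31 = 69
Convert X (Roman numeral) → 10 (decimal)
69 + 10 = 79
79 × 2 = 158
158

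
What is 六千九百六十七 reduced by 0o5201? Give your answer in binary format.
Convert 六千九百六十七 (Chinese numeral) → 6×1000 + 9×100 + 6×10 + 7 = 6967 (decimal)
Convert 0o5201 (octal) → 5×512 + 2×64 + 1 = 2689 (decimal)
Compute 6967 - 2689 = 4278
Convert 4278 (decimal) → 4278 = 4096 + 128 + 32 + 16 + 4 + 2 → 0b1000010110110 (binary)
0b1000010110110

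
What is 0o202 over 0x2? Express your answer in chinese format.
Convert 0o202 (octal) → 2×64 + 2 = 130 (decimal)
Convert 0x2 (hexadecimal) → 2 (decimal)
Compute 130 ÷ 2 = 65
Convert 65 (decimal) → 65 = 6×10 + 5 → 六十五 (Chinese numeral)
六十五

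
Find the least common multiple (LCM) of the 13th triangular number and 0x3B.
Convert the 13th triangular number (triangular index) → 13×14/2 = 91 (decimal)
Convert 0x3B (hexadecimal) → 3×16 + 11 = 59 (decimal)
Compute lcm(91, 59) = 5369
5369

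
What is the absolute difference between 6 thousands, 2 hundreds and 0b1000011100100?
Convert 6 thousands, 2 hundreds (place-value notation) → 6×1000 + 2×100 = 6200 (decimal)
Convert 0b1000011100100 (binary) → 4096 + 128 + 64 + 32 + 4 = 4324 (decimal)
Compute |6200 - 4324| = 1876
1876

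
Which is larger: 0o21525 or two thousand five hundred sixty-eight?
Convert 0o21525 (octal) → 2×4096 + 1×512 + 5×64 + 2×8 + 5 = 9045 (decimal)
Convert two thousand five hundred sixty-eight (English words) → 2×1000 + 5×100 + 68 = 2568 (decimal)
Compare 9045 vs 2568: larger = 9045
9045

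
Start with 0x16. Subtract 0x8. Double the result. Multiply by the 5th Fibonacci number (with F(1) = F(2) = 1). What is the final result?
Convert 0x16 (hexadecimal) → 1×16 + 6 = 22 (decimal)
Start: 22
Convert 0x8 (hexadecimal) → 8 (decimal)
22 - 8 = 14
14 × 2 = 28
Convert the 5th Fibonacci number (with F(1) = F(2) = 1) (Fibonacci index) → 1, 1, 2, 3, 5 → 5 (decimal)
28 × 5 = 140
140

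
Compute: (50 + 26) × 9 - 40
Parentheses first: 50 + 26 = 76
Multiply: 76 × 9 = 684
Subtract: 684 - 40 = 644
644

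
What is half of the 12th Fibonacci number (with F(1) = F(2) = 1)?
The 12th Fibonacci number (with F(1) = F(2) = 1): 1, 1, 2, 3, 5, 8, 13, 21, 34, 55, 89, 144 → 144
Compute 144 ÷ 2 = 72
72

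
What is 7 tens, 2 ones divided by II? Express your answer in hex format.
Convert 7 tens, 2 ones (place-value notation) → 7×10 + 2 = 72 (decimal)
Convert II (Roman numeral) → 1 + 1 = 2 (decimal)
Compute 72 ÷ 2 = 36
Convert 36 (decimal) → 36 = 2×16 + 4 → 0x24 (hexadecimal)
0x24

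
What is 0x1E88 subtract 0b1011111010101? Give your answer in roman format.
Convert 0x1E88 (hexadecimal) → 1×4096 + 14×256 + 8×16 + 8 = 7816 (decimal)
Convert 0b1011111010101 (binary) → 4096 + 1024 + 512 + 256 + 128 + 64 + 16 + 4 + 1 = 6101 (decimal)
Compute 7816 - 6101 = 1715
Convert 1715 (decimal) → 1715 = 1000 + 500 + 100 + 100 + 10 + 5 → MDCCXV (Roman numeral)
MDCCXV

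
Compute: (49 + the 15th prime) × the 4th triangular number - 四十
Convert the 15th prime (prime index) → 47 (decimal)
Convert the 4th triangular number (triangular index) → 4×5/2 = 10 (decimal)
Convert 四十 (Chinese numeral) → 4×10 = 40 (decimal)
Expression in decimal: (49 + 47) × 10 - 40
Parentheses first: 49 + 47 = 96
Multiply: 96 × 10 = 960
Subtract: 960 - 40 = 920
920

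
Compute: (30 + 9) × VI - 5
Convert VI (Roman numeral) → 5 + 1 = 6 (decimal)
Expression in decimal: (30 + 9) × 6 - 5
Parentheses first: 30 + 9 = 39
Multiply: 39 × 6 = 234
Subtract: 234 - 5 = 229
229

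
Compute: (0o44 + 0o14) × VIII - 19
Convert 0o44 (octal) → 4×8 + 4 = 36 (decimal)
Convert 0o14 (octal) → 1×8 + 4 = 12 (decimal)
Convert VIII (Roman numeral) → 5 + 1 + 1 + 1 = 8 (decimal)
Expression in decimal: (36 + 12) × 8 - 19
Parentheses first: 36 + 12 = 48
Multiply: 48 × 8 = 384
Subtract: 384 - 19 = 365
365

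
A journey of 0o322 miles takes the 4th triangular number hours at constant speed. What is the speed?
Convert 0o322 (octal) → 3×64 + 2×8 + 2 = 210 (decimal)
Convert the 4th triangular number (triangular index) → 4×5/2 = 10 (decimal)
Compute 210 ÷ 10 = 21
21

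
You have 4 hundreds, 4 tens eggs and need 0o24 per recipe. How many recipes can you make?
Convert 4 hundreds, 4 tens (place-value notation) → 4×100 + 4×10 = 440 (decimal)
Convert 0o24 (octal) → 2×8 + 4 = 20 (decimal)
Compute 440 ÷ 20 = 22
22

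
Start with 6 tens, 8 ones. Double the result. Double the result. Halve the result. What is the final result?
Convert 6 tens, 8 ones (place-value notation) → 6×10 + 8 = 68 (decimal)
Start: 68
68 × 2 = 136
136 × 2 = 272
272 ÷ 2 = 136
136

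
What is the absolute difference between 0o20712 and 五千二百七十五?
Convert 0o20712 (octal) → 2×4096 + 7×64 + 1×8 + 2 = 8650 (decimal)
Convert 五千二百七十五 (Chinese numeral) → 5×1000 + 2×100 + 7×10 + 5 = 5275 (decimal)
Compute |8650 - 5275| = 3375
3375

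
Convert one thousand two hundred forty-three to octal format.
Convert one thousand two hundred forty-three (English words) → 1×1000 + 2×100 + 43 = 1243 (decimal)
Convert 1243 (decimal) → 1243 = 2×512 + 3×64 + 3×8 + 3 → 0o2333 (octal)
0o2333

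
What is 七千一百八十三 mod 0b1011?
Convert 七千一百八十三 (Chinese numeral) → 7×1000 + 1×100 + 8×10 + 3 = 7183 (decimal)
Convert 0b1011 (binary) → 8 + 2 + 1 = 11 (decimal)
Compute 7183 mod 11 = 0
0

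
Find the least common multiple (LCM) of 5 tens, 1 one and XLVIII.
Convert 5 tens, 1 one (place-value notation) → 5×10 + 1 = 51 (decimal)
Convert XLVIII (Roman numeral) → 40 + 5 + 1 + 1 + 1 = 48 (decimal)
Compute lcm(51, 48) = 816
816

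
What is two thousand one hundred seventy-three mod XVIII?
Convert two thousand one hundred seventy-three (English words) → 2×1000 + 1×100 + 73 = 2173 (decimal)
Convert XVIII (Roman numeral) → 10 + 5 + 1 + 1 + 1 = 18 (decimal)
Compute 2173 mod 18 = 13
13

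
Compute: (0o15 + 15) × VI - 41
Convert 0o15 (octal) → 1×8 + 5 = 13 (decimal)
Convert VI (Roman numeral) → 5 + 1 = 6 (decimal)
Expression in decimal: (13 + 15) × 6 - 41
Parentheses first: 13 + 15 = 28
Multiply: 28 × 6 = 168
Subtract: 168 - 41 = 127
127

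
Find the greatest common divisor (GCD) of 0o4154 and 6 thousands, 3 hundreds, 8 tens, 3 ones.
Convert 0o4154 (octal) → 4×512 + 1×64 + 5×8 + 4 = 2156 (decimal)
Convert 6 thousands, 3 hundreds, 8 tens, 3 ones (place-value notation) → 6×1000 + 3×100 + 8×10 + 3 = 6383 (decimal)
Compute gcd(2156, 6383) = 1
1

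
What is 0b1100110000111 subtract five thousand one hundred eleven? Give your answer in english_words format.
Convert 0b1100110000111 (binary) → 4096 + 2048 + 256 + 128 + 4 + 2 + 1 = 6535 (decimal)
Convert five thousand one hundred eleven (English words) → 5×1000 + 1×100 + 11 = 5111 (decimal)
Compute 6535 - 5111 = 1424
Convert 1424 (decimal) → 1424 = 1×1000 + 4×100 + 24 → one thousand four hundred twenty-four (English words)
one thousand four hundred twenty-four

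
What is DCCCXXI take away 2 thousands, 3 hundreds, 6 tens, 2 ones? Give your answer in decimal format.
Convert DCCCXXI (Roman numeral) → 500 + 100 + 100 + 100 + 10 + 10 + 1 = 821 (decimal)
Convert 2 thousands, 3 hundreds, 6 tens, 2 ones (place-value notation) → 2×1000 + 3×100 + 6×10 + 2 = 2362 (decimal)
Compute 821 - 2362 = -1541
-1541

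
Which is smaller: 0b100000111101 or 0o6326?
Convert 0b100000111101 (binary) → 2048 + 32 + 16 + 8 + 4 + 1 = 2109 (decimal)
Convert 0o6326 (octal) → 6×512 + 3×64 + 2×8 + 6 = 3286 (decimal)
Compare 2109 vs 3286: smaller = 2109
2109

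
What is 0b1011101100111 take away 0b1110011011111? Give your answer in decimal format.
Convert 0b1011101100111 (binary) → 4096 + 1024 + 512 + 256 + 64 + 32 + 4 + 2 + 1 = 5991 (decimal)
Convert 0b1110011011111 (binary) → 4096 + 2048 + 1024 + 128 + 64 + 16 + 8 + 4 + 2 + 1 = 7391 (decimal)
Compute 5991 - 7391 = -1400
-1400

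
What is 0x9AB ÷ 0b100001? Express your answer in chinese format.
Convert 0x9AB (hexadecimal) → 9×256 + 10×16 + 11 = 2475 (decimal)
Convert 0b100001 (binary) → 32 + 1 = 33 (decimal)
Compute 2475 ÷ 33 = 75
Convert 75 (decimal) → 75 = 7×10 + 5 → 七十五 (Chinese numeral)
七十五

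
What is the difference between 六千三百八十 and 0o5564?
Convert 六千三百八十 (Chinese numeral) → 6×1000 + 3×100 + 8×10 = 6380 (decimal)
Convert 0o5564 (octal) → 5×512 + 5×64 + 6×8 + 4 = 2932 (decimal)
Difference: |6380 - 2932| = 3448
3448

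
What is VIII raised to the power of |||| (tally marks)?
Convert VIII (Roman numeral) → 5 + 1 + 1 + 1 = 8 (decimal)
Convert |||| (tally marks) → 4 (decimal)
Compute 8 ^ 4 = 4096
4096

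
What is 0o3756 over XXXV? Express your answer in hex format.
Convert 0o3756 (octal) → 3×512 + 7×64 + 5×8 + 6 = 2030 (decimal)
Convert XXXV (Roman numeral) → 10 + 10 + 10 + 5 = 35 (decimal)
Compute 2030 ÷ 35 = 58
Convert 58 (decimal) → 58 = 3×16 + 10 → 0x3A (hexadecimal)
0x3A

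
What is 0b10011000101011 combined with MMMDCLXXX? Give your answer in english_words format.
Convert 0b10011000101011 (binary) → 8192 + 1024 + 512 + 32 + 8 + 2 + 1 = 9771 (decimal)
Convert MMMDCLXXX (Roman numeral) → 1000 + 1000 + 1000 + 500 + 100 + 50 + 10 + 10 + 10 = 3680 (decimal)
Compute 9771 + 3680 = 13451
Convert 13451 (decimal) → 13451 = 13×1000 + 4×100 + 51 → thirteen thousand four hundred fifty-one (English words)
thirteen thousand four hundred fifty-one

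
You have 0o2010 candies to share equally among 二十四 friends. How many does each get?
Convert 0o2010 (octal) → 2×512 + 1×8 = 1032 (decimal)
Convert 二十四 (Chinese numeral) → 2×10 + 4 = 24 (decimal)
Compute 1032 ÷ 24 = 43
43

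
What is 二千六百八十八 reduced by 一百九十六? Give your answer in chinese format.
Convert 二千六百八十八 (Chinese numeral) → 2×1000 + 6×100 + 8×10 + 8 = 2688 (decimal)
Convert 一百九十六 (Chinese numeral) → 1×100 + 9×10 + 6 = 196 (decimal)
Compute 2688 - 196 = 2492
Convert 2492 (decimal) → 2492 = 2×1000 + 4×100 + 9×10 + 2 → 二千四百九十二 (Chinese numeral)
二千四百九十二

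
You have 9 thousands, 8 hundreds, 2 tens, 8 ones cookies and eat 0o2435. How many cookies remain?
Convert 9 thousands, 8 hundreds, 2 tens, 8 ones (place-value notation) → 9×1000 + 8×100 + 2×10 + 8 = 9828 (decimal)
Convert 0o2435 (octal) → 2×512 + 4×64 + 3×8 + 5 = 1309 (decimal)
Compute 9828 - 1309 = 8519
8519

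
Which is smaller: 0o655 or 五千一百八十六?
Convert 0o655 (octal) → 6×64 + 5×8 + 5 = 429 (decimal)
Convert 五千一百八十六 (Chinese numeral) → 5×1000 + 1×100 + 8×10 + 6 = 5186 (decimal)
Compare 429 vs 5186: smaller = 429
429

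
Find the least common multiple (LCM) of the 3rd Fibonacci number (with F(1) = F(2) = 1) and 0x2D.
Convert the 3rd Fibonacci number (with F(1) = F(2) = 1) (Fibonacci index) → 1, 1, 2 → 2 (decimal)
Convert 0x2D (hexadecimal) → 2×16 + 13 = 45 (decimal)
Compute lcm(2, 45) = 90
90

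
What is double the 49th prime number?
The 49th prime number = 227
Compute 227 × 2 = 454
454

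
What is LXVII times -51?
Convert LXVII (Roman numeral) → 50 + 10 + 5 + 1 + 1 = 67 (decimal)
Compute 67 × -51 = -3417
-3417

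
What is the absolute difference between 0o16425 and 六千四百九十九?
Convert 0o16425 (octal) → 1×4096 + 6×512 + 4×64 + 2×8 + 5 = 7445 (decimal)
Convert 六千四百九十九 (Chinese numeral) → 6×1000 + 4×100 + 9×10 + 9 = 6499 (decimal)
Compute |7445 - 6499| = 946
946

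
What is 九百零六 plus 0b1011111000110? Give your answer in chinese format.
Convert 九百零六 (Chinese numeral) → 9×100 + 6 = 906 (decimal)
Convert 0b1011111000110 (binary) → 4096 + 1024 + 512 + 256 + 128 + 64 + 4 + 2 = 6086 (decimal)
Compute 906 + 6086 = 6992
Convert 6992 (decimal) → 6992 = 6×1000 + 9×100 + 9×10 + 2 → 六千九百九十二 (Chinese numeral)
六千九百九十二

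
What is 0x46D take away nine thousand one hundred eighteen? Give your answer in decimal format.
Convert 0x46D (hexadecimal) → 4×256 + 6×16 + 13 = 1133 (decimal)
Convert nine thousand one hundred eighteen (English words) → 9×1000 + 1×100 + 18 = 9118 (decimal)
Compute 1133 - 9118 = -7985
-7985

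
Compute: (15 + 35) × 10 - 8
Parentheses first: 15 + 35 = 50
Multiply: 50 × 10 = 500
Subtract: 500 - 8 = 492
492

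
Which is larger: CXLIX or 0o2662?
Convert CXLIX (Roman numeral) → 100 + 40 + 9 = 149 (decimal)
Convert 0o2662 (octal) → 2×512 + 6×64 + 6×8 + 2 = 1458 (decimal)
Compare 149 vs 1458: larger = 1458
1458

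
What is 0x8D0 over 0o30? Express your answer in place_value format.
Convert 0x8D0 (hexadecimal) → 8×256 + 13×16 = 2256 (decimal)
Convert 0o30 (octal) → 3×8 = 24 (decimal)
Compute 2256 ÷ 24 = 94
Convert 94 (decimal) → 94 = 9×10 + 4 → 9 tens, 4 ones (place-value notation)
9 tens, 4 ones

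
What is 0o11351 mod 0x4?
Convert 0o11351 (octal) → 1×4096 + 1×512 + 3×64 + 5×8 + 1 = 4841 (decimal)
Convert 0x4 (hexadecimal) → 4 (decimal)
Compute 4841 mod 4 = 1
1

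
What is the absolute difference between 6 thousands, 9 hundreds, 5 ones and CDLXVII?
Convert 6 thousands, 9 hundreds, 5 ones (place-value notation) → 6×1000 + 9×100 + 5 = 6905 (decimal)
Convert CDLXVII (Roman numeral) → 400 + 50 + 10 + 5 + 1 + 1 = 467 (decimal)
Compute |6905 - 467| = 6438
6438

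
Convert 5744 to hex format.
Convert 5744 (decimal) → 5744 = 1×4096 + 6×256 + 7×16 → 0x1670 (hexadecimal)
0x1670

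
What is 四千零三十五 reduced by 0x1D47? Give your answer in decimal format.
Convert 四千零三十五 (Chinese numeral) → 4×1000 + 3×10 + 5 = 4035 (decimal)
Convert 0x1D47 (hexadecimal) → 1×4096 + 13×256 + 4×16 + 7 = 7495 (decimal)
Compute 4035 - 7495 = -3460
-3460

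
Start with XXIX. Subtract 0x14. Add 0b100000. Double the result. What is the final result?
Convert XXIX (Roman numeral) → 10 + 10 + 9 = 29 (decimal)
Start: 29
Convert 0x14 (hexadecimal) → 1×16 + 4 = 20 (decimal)
29 - 20 = 9
Convert 0b100000 (binary) → 32 (decimal)
9 + 32 = 41
41 × 2 = 82
82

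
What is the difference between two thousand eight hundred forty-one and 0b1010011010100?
Convert two thousand eight hundred forty-one (English words) → 2×1000 + 8×100 + 41 = 2841 (decimal)
Convert 0b1010011010100 (binary) → 4096 + 1024 + 128 + 64 + 16 + 4 = 5332 (decimal)
Difference: |2841 - 5332| = 2491
2491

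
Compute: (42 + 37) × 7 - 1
Parentheses first: 42 + 37 = 79
Multiply: 79 × 7 = 553
Subtract: 553 - 1 = 552
552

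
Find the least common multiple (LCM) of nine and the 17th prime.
Convert nine (English words) → 9 (decimal)
Convert the 17th prime (prime index) → 59 (decimal)
Compute lcm(9, 59) = 531
531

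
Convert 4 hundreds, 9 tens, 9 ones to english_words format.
Convert 4 hundreds, 9 tens, 9 ones (place-value notation) → 4×100 + 9×10 + 9 = 499 (decimal)
Convert 499 (decimal) → 499 = 4×100 + 99 → four hundred ninety-nine (English words)
four hundred ninety-nine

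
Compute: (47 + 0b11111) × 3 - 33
Convert 0b11111 (binary) → 16 + 8 + 4 + 2 + 1 = 31 (decimal)
Expression in decimal: (47 + 31) × 3 - 33
Parentheses first: 47 + 31 = 78
Multiply: 78 × 3 = 234
Subtract: 234 - 33 = 201
201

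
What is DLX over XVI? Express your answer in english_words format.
Convert DLX (Roman numeral) → 500 + 50 + 10 = 560 (decimal)
Convert XVI (Roman numeral) → 10 + 5 + 1 = 16 (decimal)
Compute 560 ÷ 16 = 35
Convert 35 (decimal) → thirty-five (English words)
thirty-five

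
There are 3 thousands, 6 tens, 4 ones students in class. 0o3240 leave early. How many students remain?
Convert 3 thousands, 6 tens, 4 ones (place-value notation) → 3×1000 + 6×10 + 4 = 3064 (decimal)
Convert 0o3240 (octal) → 3×512 + 2×64 + 4×8 = 1696 (decimal)
Compute 3064 - 1696 = 1368
1368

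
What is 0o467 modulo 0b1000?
Convert 0o467 (octal) → 4×64 + 6×8 + 7 = 311 (decimal)
Convert 0b1000 (binary) → 8 (decimal)
Compute 311 mod 8 = 7
7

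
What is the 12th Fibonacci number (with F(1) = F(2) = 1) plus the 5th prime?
The 12th Fibonacci number (with F(1) = F(2) = 1): 1, 1, 2, 3, 5, 8, 13, 21, 34, 55, 89, 144 → 144
Convert the 5th prime (prime index) → 11 (decimal)
Compute 144 + 11 = 155
155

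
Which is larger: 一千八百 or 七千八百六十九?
Convert 一千八百 (Chinese numeral) → 1×1000 + 8×100 = 1800 (decimal)
Convert 七千八百六十九 (Chinese numeral) → 7×1000 + 8×100 + 6×10 + 9 = 7869 (decimal)
Compare 1800 vs 7869: larger = 7869
7869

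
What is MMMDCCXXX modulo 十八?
Convert MMMDCCXXX (Roman numeral) → 1000 + 1000 + 1000 + 500 + 100 + 100 + 10 + 10 + 10 = 3730 (decimal)
Convert 十八 (Chinese numeral) → 1×10 + 8 = 18 (decimal)
Compute 3730 mod 18 = 4
4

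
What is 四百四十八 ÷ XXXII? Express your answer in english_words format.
Convert 四百四十八 (Chinese numeral) → 4×100 + 4×10 + 8 = 448 (decimal)
Convert XXXII (Roman numeral) → 10 + 10 + 10 + 1 + 1 = 32 (decimal)
Compute 448 ÷ 32 = 14
Convert 14 (decimal) → fourteen (English words)
fourteen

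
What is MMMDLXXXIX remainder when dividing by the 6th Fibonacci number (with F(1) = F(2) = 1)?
Convert MMMDLXXXIX (Roman numeral) → 1000 + 1000 + 1000 + 500 + 50 + 10 + 10 + 10 + 9 = 3589 (decimal)
Convert the 6th Fibonacci number (with F(1) = F(2) = 1) (Fibonacci index) → 1, 1, 2, 3, 5, 8 → 8 (decimal)
Compute 3589 mod 8 = 5
5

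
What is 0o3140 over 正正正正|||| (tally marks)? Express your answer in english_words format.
Convert 0o3140 (octal) → 3×512 + 1×64 + 4×8 = 1632 (decimal)
Convert 正正正正|||| (tally marks) → 5 + 5 + 5 + 5 + 4 = 24 (decimal)
Compute 1632 ÷ 24 = 68
Convert 68 (decimal) → sixty-eight (English words)
sixty-eight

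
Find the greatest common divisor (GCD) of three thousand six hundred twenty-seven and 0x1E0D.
Convert three thousand six hundred twenty-seven (English words) → 3×1000 + 6×100 + 27 = 3627 (decimal)
Convert 0x1E0D (hexadecimal) → 1×4096 + 14×256 + 13 = 7693 (decimal)
Compute gcd(3627, 7693) = 1
1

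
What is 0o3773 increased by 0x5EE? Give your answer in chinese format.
Convert 0o3773 (octal) → 3×512 + 7×64 + 7×8 + 3 = 2043 (decimal)
Convert 0x5EE (hexadecimal) → 5×256 + 14×16 + 14 = 1518 (decimal)
Compute 2043 + 1518 = 3561
Convert 3561 (decimal) → 3561 = 3×1000 + 5×100 + 6×10 + 1 → 三千五百六十一 (Chinese numeral)
三千五百六十一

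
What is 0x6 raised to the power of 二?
Convert 0x6 (hexadecimal) → 6 (decimal)
Convert 二 (Chinese numeral) → 2 (decimal)
Compute 6 ^ 2 = 36
36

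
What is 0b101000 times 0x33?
Convert 0b101000 (binary) → 32 + 8 = 40 (decimal)
Convert 0x33 (hexadecimal) → 3×16 + 3 = 51 (decimal)
Compute 40 × 51 = 2040
2040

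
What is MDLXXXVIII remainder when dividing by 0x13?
Convert MDLXXXVIII (Roman numeral) → 1000 + 500 + 50 + 10 + 10 + 10 + 5 + 1 + 1 + 1 = 1588 (decimal)
Convert 0x13 (hexadecimal) → 1×16 + 3 = 19 (decimal)
Compute 1588 mod 19 = 11
11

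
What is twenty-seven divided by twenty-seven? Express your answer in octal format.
Convert twenty-seven (English words) → 27 (decimal)
Convert twenty-seven (English words) → 27 (decimal)
Compute 27 ÷ 27 = 1
Convert 1 (decimal) → 0o1 (octal)
0o1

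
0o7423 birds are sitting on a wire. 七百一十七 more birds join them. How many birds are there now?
Convert 0o7423 (octal) → 7×512 + 4×64 + 2×8 + 3 = 3859 (decimal)
Convert 七百一十七 (Chinese numeral) → 7×100 + 1×10 + 7 = 717 (decimal)
Compute 3859 + 717 = 4576
4576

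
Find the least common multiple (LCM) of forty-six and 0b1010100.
Convert forty-six (English words) → 46 (decimal)
Convert 0b1010100 (binary) → 64 + 16 + 4 = 84 (decimal)
Compute lcm(46, 84) = 1932
1932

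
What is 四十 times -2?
Convert 四十 (Chinese numeral) → 4×10 = 40 (decimal)
Compute 40 × -2 = -80
-80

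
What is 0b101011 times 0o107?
Convert 0b101011 (binary) → 32 + 8 + 2 + 1 = 43 (decimal)
Convert 0o107 (octal) → 1×64 + 7 = 71 (decimal)
Compute 43 × 71 = 3053
3053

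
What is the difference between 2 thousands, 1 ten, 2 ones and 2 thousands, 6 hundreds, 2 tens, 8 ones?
Convert 2 thousands, 1 ten, 2 ones (place-value notation) → 2×1000 + 1×10 + 2 = 2012 (decimal)
Convert 2 thousands, 6 hundreds, 2 tens, 8 ones (place-value notation) → 2×1000 + 6×100 + 2×10 + 8 = 2628 (decimal)
Difference: |2012 - 2628| = 616
616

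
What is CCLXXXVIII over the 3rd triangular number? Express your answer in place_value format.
Convert CCLXXXVIII (Roman numeral) → 100 + 100 + 50 + 10 + 10 + 10 + 5 + 1 + 1 + 1 = 288 (decimal)
Convert the 3rd triangular number (triangular index) → 3×4/2 = 6 (decimal)
Compute 288 ÷ 6 = 48
Convert 48 (decimal) → 48 = 4×10 + 8 → 4 tens, 8 ones (place-value notation)
4 tens, 8 ones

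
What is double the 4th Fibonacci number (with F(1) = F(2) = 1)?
The 4th Fibonacci number (with F(1) = F(2) = 1): 1, 1, 2, 3 → 3
Compute 3 × 2 = 6
6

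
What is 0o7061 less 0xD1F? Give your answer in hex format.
Convert 0o7061 (octal) → 7×512 + 6×8 + 1 = 3633 (decimal)
Convert 0xD1F (hexadecimal) → 13×256 + 1×16 + 15 = 3359 (decimal)
Compute 3633 - 3359 = 274
Convert 274 (decimal) → 274 = 1×256 + 1×16 + 2 → 0x112 (hexadecimal)
0x112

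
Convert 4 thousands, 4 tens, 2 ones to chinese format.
Convert 4 thousands, 4 tens, 2 ones (place-value notation) → 4×1000 + 4×10 + 2 = 4042 (decimal)
Convert 4042 (decimal) → 4042 = 4×1000 + 4×10 + 2 → 四千零四十二 (Chinese numeral)
四千零四十二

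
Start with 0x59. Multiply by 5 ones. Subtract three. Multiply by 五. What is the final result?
Convert 0x59 (hexadecimal) → 5×16 + 9 = 89 (decimal)
Start: 89
Convert 5 ones (place-value notation) → 5 (decimal)
89 × 5 = 445
Convert three (English words) → 3 (decimal)
445 - 3 = 442
Convert 五 (Chinese numeral) → 5 (decimal)
442 × 5 = 2210
2210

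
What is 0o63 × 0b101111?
Convert 0o63 (octal) → 6×8 + 3 = 51 (decimal)
Convert 0b101111 (binary) → 32 + 8 + 4 + 2 + 1 = 47 (decimal)
Compute 51 × 47 = 2397
2397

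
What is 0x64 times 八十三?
Convert 0x64 (hexadecimal) → 6×16 + 4 = 100 (decimal)
Convert 八十三 (Chinese numeral) → 8×10 + 3 = 83 (decimal)
Compute 100 × 83 = 8300
8300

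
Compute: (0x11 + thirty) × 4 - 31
Convert 0x11 (hexadecimal) → 1×16 + 1 = 17 (decimal)
Convert thirty (English words) → 30 (decimal)
Expression in decimal: (17 + 30) × 4 - 31
Parentheses first: 17 + 30 = 47
Multiply: 47 × 4 = 188
Subtract: 188 - 31 = 157
157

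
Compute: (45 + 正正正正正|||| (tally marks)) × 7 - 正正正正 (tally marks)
Convert 正正正正正|||| (tally marks) → 5 + 5 + 5 + 5 + 5 + 4 = 29 (decimal)
Convert 正正正正 (tally marks) → 5 + 5 + 5 + 5 = 20 (decimal)
Expression in decimal: (45 + 29) × 7 - 20
Parentheses first: 45 + 29 = 74
Multiply: 74 × 7 = 518
Subtract: 518 - 20 = 498
498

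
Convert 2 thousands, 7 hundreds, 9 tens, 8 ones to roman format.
Convert 2 thousands, 7 hundreds, 9 tens, 8 ones (place-value notation) → 2×1000 + 7×100 + 9×10 + 8 = 2798 (decimal)
Convert 2798 (decimal) → 2798 = 1000 + 1000 + 500 + 100 + 100 + 90 + 5 + 1 + 1 + 1 → MMDCCXCVIII (Roman numeral)
MMDCCXCVIII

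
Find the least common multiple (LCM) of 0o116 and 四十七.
Convert 0o116 (octal) → 1×64 + 1×8 + 6 = 78 (decimal)
Convert 四十七 (Chinese numeral) → 4×10 + 7 = 47 (decimal)
Compute lcm(78, 47) = 3666
3666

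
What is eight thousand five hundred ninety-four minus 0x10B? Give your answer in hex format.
Convert eight thousand five hundred ninety-four (English words) → 8×1000 + 5×100 + 94 = 8594 (decimal)
Convert 0x10B (hexadecimal) → 1×256 + 11 = 267 (decimal)
Compute 8594 - 267 = 8327
Convert 8327 (decimal) → 8327 = 2×4096 + 8×16 + 7 → 0x2087 (hexadecimal)
0x2087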